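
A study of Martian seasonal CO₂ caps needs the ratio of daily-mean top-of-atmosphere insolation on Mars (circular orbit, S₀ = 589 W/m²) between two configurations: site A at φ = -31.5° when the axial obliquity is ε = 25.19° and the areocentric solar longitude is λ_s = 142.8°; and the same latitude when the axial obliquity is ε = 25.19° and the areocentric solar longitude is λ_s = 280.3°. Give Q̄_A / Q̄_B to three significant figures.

— Configuration A (φ=-31.5°):
sin δ = sin 25.19° × sin 142.8° = 0.25733, so δ = +14.912°.
cos H₀ = −tan(-31.5°) tan(+14.912°) = 0.1632, H₀ = 1.4069 rad.
Bracket: H₀ sin φ sin δ + cos φ cos δ sin H₀ = 1.4069×-0.52250×0.25733 + 0.85264×0.96632×0.98660 = -0.189165 + 0.812883 = 0.623718.
Q̄ = (S₀/π) × [bracket] = (589/π) × 0.623718 = 116.94 W/m².
— Configuration B (φ=-31.5°):
sin δ = sin 25.19° × sin 280.3° = -0.41876, so δ = -24.756°.
cos H₀ = −tan(-31.5°) tan(-24.756°) = -0.2826, H₀ = 1.8573 rad.
Bracket: H₀ sin φ sin δ + cos φ cos δ sin H₀ = 1.8573×-0.52250×-0.41876 + 0.85264×0.90810×0.95924 = 0.406381 + 0.742723 = 1.149104.
Q̄ = (S₀/π) × [bracket] = (589/π) × 1.149104 = 215.44 W/m².
Ratio Q̄_A / Q̄_B = 116.94 / 215.44 = 0.5428.

Q̄_A / Q̄_B ≈ 0.543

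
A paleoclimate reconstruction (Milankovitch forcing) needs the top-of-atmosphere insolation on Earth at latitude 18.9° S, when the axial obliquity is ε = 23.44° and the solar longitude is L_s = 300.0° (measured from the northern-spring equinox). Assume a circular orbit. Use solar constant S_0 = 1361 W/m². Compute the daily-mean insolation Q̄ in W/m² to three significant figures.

Q̄ ≈ 464 W/m²

Solar declination: sin δ = sin ε · sin L_s = sin 23.44° × sin 300.0° = -0.34449, so δ = -20.151°.
cos h₀ = −tan(-18.9°) tan(-20.151°) = -0.1256, h₀ = 1.6968 rad.
Bracket: h₀ sin ϕ sin δ + cos ϕ cos δ sin h₀ = 1.6968×-0.32392×-0.34449 + 0.94609×0.93879×0.99208 = 0.189341 + 0.881145 = 1.070486.
Q̄ = (S_0/π) × [bracket] = (1361/π) × 1.070486 = 463.8 W/m².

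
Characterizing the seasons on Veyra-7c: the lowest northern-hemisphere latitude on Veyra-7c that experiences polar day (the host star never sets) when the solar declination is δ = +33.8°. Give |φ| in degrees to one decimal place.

|φ| = 56.2°

Polar day requires cos H₀ = −tan φ tan δ ≤ −1, i.e. tan φ tan δ ≥ 1.
The boundary is |tan φ| · |tan δ| = 1, so |φ| = 90° − |δ| = 90° − 33.8° = 56.2° in the northern hemisphere.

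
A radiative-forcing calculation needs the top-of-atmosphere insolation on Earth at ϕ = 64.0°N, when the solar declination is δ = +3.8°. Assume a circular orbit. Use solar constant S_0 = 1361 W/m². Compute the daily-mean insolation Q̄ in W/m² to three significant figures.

Q̄ ≈ 232 W/m²

cos h₀ = −tan(+64.0°) tan(+3.800°) = -0.1362, h₀ = 1.7074 rad.
Bracket: h₀ sin ϕ sin δ + cos ϕ cos δ sin h₀ = 1.7074×0.89879×0.06627 + 0.43837×0.99780×0.99068 = 0.101698 + 0.433329 = 0.535027.
Q̄ = (S_0/π) × [bracket] = (1361/π) × 0.535027 = 231.8 W/m².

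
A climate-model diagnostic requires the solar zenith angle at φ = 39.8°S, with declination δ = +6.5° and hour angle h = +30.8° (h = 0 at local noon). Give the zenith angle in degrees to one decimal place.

cos θ_z = sin φ sin δ + cos φ cos δ cos h = -0.072462 + 0.655683 = 0.583221.
θ_z = arccos(0.583221) = 54.3°.

θ_z = 54.3°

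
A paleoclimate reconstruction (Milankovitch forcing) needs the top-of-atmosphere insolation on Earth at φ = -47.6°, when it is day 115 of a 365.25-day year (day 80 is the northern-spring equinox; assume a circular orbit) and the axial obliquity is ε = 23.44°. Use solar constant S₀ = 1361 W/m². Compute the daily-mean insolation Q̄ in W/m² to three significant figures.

Solar longitude: λ_s = 360° × (115 − 80)/365.25 = 34.497°.
sin δ = sin 23.44° × sin 34.497° = 0.22529, so δ = +13.020°.
cos H₀ = −tan(-47.6°) tan(+13.020°) = 0.2532, H₀ = 1.3148 rad.
Bracket: H₀ sin φ sin δ + cos φ cos δ sin H₀ = 1.3148×-0.73846×0.22529 + 0.67430×0.97429×0.96740 = -0.218740 + 0.635547 = 0.416807.
Q̄ = (S₀/π) × [bracket] = (1361/π) × 0.416807 = 180.6 W/m².

Q̄ ≈ 181 W/m²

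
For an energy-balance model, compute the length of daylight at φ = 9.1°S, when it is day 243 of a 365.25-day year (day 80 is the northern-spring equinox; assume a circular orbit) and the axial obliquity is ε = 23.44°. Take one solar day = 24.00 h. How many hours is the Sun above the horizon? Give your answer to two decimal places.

11.84 h

Solar longitude: λ_s = 360° × (243 − 80)/365.25 = 160.657°.
sin δ = sin 23.44° × sin 160.657° = 0.13176, so δ = +7.571°.
cos H₀ = −tan φ · tan δ = −tan(-9.1°) × tan(+7.571°) = 0.0213, so H₀ = 1.5495 rad = 88.78°.
Daylight = 2H₀/(2π) × 24.00 h = (1.5495/π) × 24.00 = 11.84 h.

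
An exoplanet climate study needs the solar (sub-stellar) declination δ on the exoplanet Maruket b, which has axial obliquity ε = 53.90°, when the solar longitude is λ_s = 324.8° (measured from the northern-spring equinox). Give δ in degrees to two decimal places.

sin δ = sin ε · sin λ_s = sin 53.90° × sin 324.8° = -0.465751.
δ = arcsin(-0.465751) = -27.76°.

δ = -27.76°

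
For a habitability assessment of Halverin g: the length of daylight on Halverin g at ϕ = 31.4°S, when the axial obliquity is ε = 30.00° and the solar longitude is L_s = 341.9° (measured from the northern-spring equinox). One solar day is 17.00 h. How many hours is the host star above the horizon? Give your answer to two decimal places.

Solar declination: sin δ = sin ε · sin L_s = sin 30.00° × sin 341.9° = -0.15534, so δ = -8.936°.
cos h₀ = −tan ϕ · tan δ = −tan(-31.4°) × tan(-8.936°) = -0.0960, so h₀ = 1.6669 rad = 95.51°.
Daylight = 2h₀/(2π) × 17.00 h = (1.6669/π) × 17.00 = 9.02 h.

9.02 h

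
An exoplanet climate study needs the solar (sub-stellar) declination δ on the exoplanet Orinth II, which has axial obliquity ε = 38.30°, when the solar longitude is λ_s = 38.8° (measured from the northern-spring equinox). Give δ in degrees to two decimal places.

δ = +22.85°

sin δ = sin ε · sin λ_s = sin 38.30° × sin 38.8° = 0.388356.
δ = arcsin(0.388356) = +22.85°.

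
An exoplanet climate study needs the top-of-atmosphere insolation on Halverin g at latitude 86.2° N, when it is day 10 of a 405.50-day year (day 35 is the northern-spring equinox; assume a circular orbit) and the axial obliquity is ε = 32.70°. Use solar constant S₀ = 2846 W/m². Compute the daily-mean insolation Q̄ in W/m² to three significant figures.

Solar longitude: λ_s = 360° × (10 − 35)/405.50 = -22.195°, i.e. -22.195° + 360° = 337.805°.
sin δ = sin 32.70° × sin 337.805° = -0.20408, so δ = -11.776°.
cos H₀ = −tan(+86.2°) tan(-11.776°) = 3.1386 ≥ 1 ⇒ polar night, H₀ = 0 and Q̄ = 0.

Q̄ ≈ 0.00 W/m²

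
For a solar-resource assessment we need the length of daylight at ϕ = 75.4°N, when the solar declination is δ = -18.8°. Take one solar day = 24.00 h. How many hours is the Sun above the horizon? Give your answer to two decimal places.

cos h₀ = −tan ϕ · tan δ = 1.3069 ≥ 1, so the Sun never rises (polar night) and h₀ = 0.
Daylight = 2h₀/(2π) × 24.00 h = (0.0000/π) × 24.00 = 0.00 h.

0.00 h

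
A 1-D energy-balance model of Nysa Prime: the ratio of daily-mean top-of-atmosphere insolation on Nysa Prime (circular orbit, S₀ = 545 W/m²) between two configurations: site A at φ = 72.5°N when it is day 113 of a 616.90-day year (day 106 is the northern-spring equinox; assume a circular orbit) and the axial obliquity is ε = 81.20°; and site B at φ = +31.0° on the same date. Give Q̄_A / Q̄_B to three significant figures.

Q̄_A / Q̄_B ≈ 0.452

— Configuration A (φ=+72.5°):
Solar longitude: λ_s = 360° × (113 − 106)/616.90 = 4.085°.
sin δ = sin 81.20° × sin 4.085° = 0.07040, so δ = +4.037°.
cos H₀ = −tan(+72.5°) tan(+4.037°) = -0.2238, H₀ = 1.7965 rad.
Bracket: H₀ sin φ sin δ + cos φ cos δ sin H₀ = 1.7965×0.95372×0.07040 + 0.30071×0.99752×0.97463 = 0.120620 + 0.292354 = 0.412974.
Q̄ = (S₀/π) × [bracket] = (545/π) × 0.412974 = 71.642 W/m².
— Configuration B (φ=+31.0°):
cos H₀ = −tan(+31.0°) tan(+4.037°) = -0.0424, H₀ = 1.6132 rad.
Bracket: H₀ sin φ sin δ + cos φ cos δ sin H₀ = 1.6132×0.51504×0.07040 + 0.85717×0.99752×0.99910 = 0.058493 + 0.854275 = 0.912768.
Q̄ = (S₀/π) × [bracket] = (545/π) × 0.912768 = 158.35 W/m².
Ratio Q̄_A / Q̄_B = 71.642 / 158.35 = 0.4524.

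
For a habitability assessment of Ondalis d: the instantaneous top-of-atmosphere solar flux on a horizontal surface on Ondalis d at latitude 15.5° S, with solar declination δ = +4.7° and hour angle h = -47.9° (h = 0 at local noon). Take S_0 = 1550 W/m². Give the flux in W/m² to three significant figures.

cos θ_z = sin ϕ sin δ + cos ϕ cos δ cos h = -0.021897 + 0.643871 = 0.621974.
Flux = S_0 · cos θ_z = 1550 × 0.621974 = 964.1 W/m².

964 W/m²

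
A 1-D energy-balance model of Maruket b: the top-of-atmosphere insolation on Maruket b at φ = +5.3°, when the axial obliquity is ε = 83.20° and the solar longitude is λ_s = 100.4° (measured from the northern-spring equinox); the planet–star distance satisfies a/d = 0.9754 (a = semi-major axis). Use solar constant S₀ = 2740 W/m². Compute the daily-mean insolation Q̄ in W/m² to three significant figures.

Solar declination: sin δ = sin ε · sin λ_s = sin 83.20° × sin 100.4° = 0.97665, so δ = +77.595°.
cos H₀ = −tan(+5.3°) tan(+77.595°) = -0.4217, H₀ = 2.0062 rad.
Bracket: H₀ sin φ sin δ + cos φ cos δ sin H₀ = 2.0062×0.09237×0.97665 + 0.99572×0.21483×0.90671 = 0.180986 + 0.193955 = 0.374941.
Inverse-square distance factor (a/d)² = 0.9754² = 0.951405.
Q̄ = (S₀/π) × 0.951405 × [bracket] = (2740/π) × 0.951405 × 0.374941 = 311.1 W/m².

Q̄ ≈ 311 W/m²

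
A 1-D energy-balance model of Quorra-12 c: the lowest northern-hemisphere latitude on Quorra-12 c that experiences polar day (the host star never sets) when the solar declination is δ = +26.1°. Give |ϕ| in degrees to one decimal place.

|ϕ| = 63.9°

Polar day requires cos h₀ = −tan ϕ tan δ ≤ −1, i.e. tan ϕ tan δ ≥ 1.
The boundary is |tan ϕ| · |tan δ| = 1, so |ϕ| = 90° − |δ| = 90° − 26.1° = 63.9° in the northern hemisphere.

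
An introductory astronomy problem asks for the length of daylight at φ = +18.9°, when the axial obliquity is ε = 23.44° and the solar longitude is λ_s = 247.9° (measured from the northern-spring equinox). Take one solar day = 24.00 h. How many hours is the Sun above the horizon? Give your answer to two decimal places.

Solar declination: sin δ = sin ε · sin λ_s = sin 23.44° × sin 247.9° = -0.36856, so δ = -21.627°.
cos H₀ = −tan φ · tan δ = −tan(+18.9°) × tan(-21.627°) = 0.1357, so H₀ = 1.4346 rad = 82.20°.
Daylight = 2H₀/(2π) × 24.00 h = (1.4346/π) × 24.00 = 10.96 h.

10.96 h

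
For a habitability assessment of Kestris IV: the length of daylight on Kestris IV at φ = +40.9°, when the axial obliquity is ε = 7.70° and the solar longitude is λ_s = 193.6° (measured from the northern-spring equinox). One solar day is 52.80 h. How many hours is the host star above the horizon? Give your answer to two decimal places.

Solar declination: sin δ = sin ε · sin λ_s = sin 7.70° × sin 193.6° = -0.03151, so δ = -1.805°.
cos H₀ = −tan φ · tan δ = −tan(+40.9°) × tan(-1.805°) = 0.0273, so H₀ = 1.5435 rad = 88.44°.
Daylight = 2H₀/(2π) × 52.80 h = (1.5435/π) × 52.80 = 25.94 h.

25.94 h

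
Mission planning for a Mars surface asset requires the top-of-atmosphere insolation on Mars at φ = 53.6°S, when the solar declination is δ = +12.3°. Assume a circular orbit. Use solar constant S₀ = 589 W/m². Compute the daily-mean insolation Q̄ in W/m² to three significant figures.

cos H₀ = −tan(-53.6°) tan(+12.300°) = 0.2957, H₀ = 1.2706 rad.
Bracket: H₀ sin φ sin δ + cos φ cos δ sin H₀ = 1.2706×-0.80489×0.21303 + 0.59342×0.97705×0.95527 = -0.217864 + 0.553867 = 0.336003.
Q̄ = (S₀/π) × [bracket] = (589/π) × 0.336003 = 63.00 W/m².

Q̄ ≈ 63.0 W/m²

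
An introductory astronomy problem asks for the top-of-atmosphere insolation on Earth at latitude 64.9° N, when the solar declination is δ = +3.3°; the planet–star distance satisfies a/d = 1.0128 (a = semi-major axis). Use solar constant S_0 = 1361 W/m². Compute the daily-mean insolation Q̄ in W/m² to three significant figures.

Q̄ ≈ 226 W/m²

cos h₀ = −tan(+64.9°) tan(+3.300°) = -0.1231, h₀ = 1.6942 rad.
Bracket: h₀ sin ϕ sin δ + cos ϕ cos δ sin h₀ = 1.6942×0.90557×0.05756 + 0.42420×0.99834×0.99240 = 0.088310 + 0.420277 = 0.508587.
Inverse-square distance factor (a/d)² = 1.0128² = 1.025764.
Q̄ = (S_0/π) × 1.025764 × [bracket] = (1361/π) × 1.025764 × 0.508587 = 226.0 W/m².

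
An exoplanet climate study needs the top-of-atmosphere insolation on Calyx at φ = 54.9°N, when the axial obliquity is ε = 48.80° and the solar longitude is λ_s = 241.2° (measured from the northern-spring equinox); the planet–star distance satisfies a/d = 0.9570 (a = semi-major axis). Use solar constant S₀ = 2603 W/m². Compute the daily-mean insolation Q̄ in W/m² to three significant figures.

Q̄ ≈ 0.00 W/m²

Solar declination: sin δ = sin ε · sin λ_s = sin 48.80° × sin 241.2° = -0.65935, so δ = -41.250°.
cos H₀ = −tan(+54.9°) tan(-41.250°) = 1.2478 ≥ 1 ⇒ polar night, H₀ = 0 and Q̄ = 0.
Inverse-square distance factor (a/d)² = 0.9570² = 0.915849.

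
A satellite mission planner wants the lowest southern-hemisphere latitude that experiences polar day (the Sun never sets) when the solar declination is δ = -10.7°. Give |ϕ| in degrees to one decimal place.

Polar day requires cos h₀ = −tan ϕ tan δ ≤ −1, i.e. tan ϕ tan δ ≥ 1.
The boundary is |tan ϕ| · |tan δ| = 1, so |ϕ| = 90° − |δ| = 90° − 10.7° = 79.3° in the southern hemisphere.

|ϕ| = 79.3°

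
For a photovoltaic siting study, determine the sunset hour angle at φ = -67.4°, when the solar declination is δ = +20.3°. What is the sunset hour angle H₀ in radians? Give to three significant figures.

cos H₀ = −tan φ · tan δ = −tan(-67.4°) × tan(+20.300°) = 0.8887, so H₀ = 0.4764 rad = 27.30°.

H₀ = 0.476 rad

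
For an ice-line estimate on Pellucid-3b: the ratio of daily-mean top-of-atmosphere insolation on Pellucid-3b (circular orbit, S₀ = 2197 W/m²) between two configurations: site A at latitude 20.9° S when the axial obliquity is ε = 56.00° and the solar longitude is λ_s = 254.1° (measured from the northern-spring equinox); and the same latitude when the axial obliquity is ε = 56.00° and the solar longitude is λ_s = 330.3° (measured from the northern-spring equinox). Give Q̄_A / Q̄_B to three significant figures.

— Configuration A (φ=-20.9°):
Solar declination: sin δ = sin ε · sin λ_s = sin 56.00° × sin 254.1° = -0.79732, so δ = -52.875°.
cos H₀ = −tan(-20.9°) tan(-52.875°) = -0.5045, H₀ = 2.0995 rad.
Bracket: H₀ sin φ sin δ + cos φ cos δ sin H₀ = 2.0995×-0.35674×-0.79732 + 0.93420×0.60356×0.86344 = 0.597173 + 0.486847 = 1.084020.
Q̄ = (S₀/π) × [bracket] = (2197/π) × 1.084020 = 758.08 W/m².
— Configuration B (φ=-20.9°):
Solar declination: sin δ = sin ε · sin λ_s = sin 56.00° × sin 330.3° = -0.41075, so δ = -24.252°.
cos H₀ = −tan(-20.9°) tan(-24.252°) = -0.1720, H₀ = 1.7437 rad.
Bracket: H₀ sin φ sin δ + cos φ cos δ sin H₀ = 1.7437×-0.35674×-0.41075 + 0.93420×0.91175×0.98509 = 0.255506 + 0.839057 = 1.094563.
Q̄ = (S₀/π) × [bracket] = (2197/π) × 1.094563 = 765.46 W/m².
Ratio Q̄_A / Q̄_B = 758.08 / 765.46 = 0.9904.

Q̄_A / Q̄_B ≈ 0.990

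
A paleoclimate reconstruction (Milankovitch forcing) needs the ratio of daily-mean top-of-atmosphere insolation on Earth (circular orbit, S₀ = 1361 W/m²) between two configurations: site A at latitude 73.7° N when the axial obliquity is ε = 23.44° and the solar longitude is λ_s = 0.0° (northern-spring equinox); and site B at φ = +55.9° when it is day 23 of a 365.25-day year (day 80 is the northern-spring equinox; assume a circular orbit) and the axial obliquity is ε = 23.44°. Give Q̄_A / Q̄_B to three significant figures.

— Configuration A (φ=+73.7°):
Solar declination: sin δ = sin ε · sin λ_s = sin 23.44° × sin 0.0° = 0.00000, so δ = +0.000°.
cos H₀ = −tan(+73.7°) tan(+0.000°) = -0.0000, H₀ = 1.5708 rad.
Bracket: H₀ sin φ sin δ + cos φ cos δ sin H₀ = 1.5708×0.95981×0.00000 + 0.28067×1.00000×1.00000 = 0.000000 + 0.280670 = 0.280670.
Q̄ = (S₀/π) × [bracket] = (1361/π) × 0.280670 = 121.59 W/m².
— Configuration B (φ=+55.9°):
Solar longitude: λ_s = 360° × (23 − 80)/365.25 = -56.181°, i.e. -56.181° + 360° = 303.819°.
sin δ = sin 23.44° × sin 303.819° = -0.33048, so δ = -19.298°.
cos H₀ = −tan(+55.9°) tan(-19.298°) = 0.5172, H₀ = 1.0272 rad.
Bracket: H₀ sin φ sin δ + cos φ cos δ sin H₀ = 1.0272×0.82806×-0.33048 + 0.56064×0.94381×0.85588 = -0.281101 + 0.452878 = 0.171777.
Q̄ = (S₀/π) × [bracket] = (1361/π) × 0.171777 = 74.417 W/m².
Ratio Q̄_A / Q̄_B = 121.59 / 74.417 = 1.634.

Q̄_A / Q̄_B ≈ 1.63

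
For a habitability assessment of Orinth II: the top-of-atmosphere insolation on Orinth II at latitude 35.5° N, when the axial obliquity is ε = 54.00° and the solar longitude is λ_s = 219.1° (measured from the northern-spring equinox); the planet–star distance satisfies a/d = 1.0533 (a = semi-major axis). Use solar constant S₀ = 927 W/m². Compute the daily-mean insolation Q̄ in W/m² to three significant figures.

Q̄ ≈ 97.7 W/m²

Solar declination: sin δ = sin ε · sin λ_s = sin 54.00° × sin 219.1° = -0.51023, so δ = -30.679°.
cos H₀ = −tan(+35.5°) tan(-30.679°) = 0.4232, H₀ = 1.1339 rad.
Bracket: H₀ sin φ sin δ + cos φ cos δ sin H₀ = 1.1339×0.58070×-0.51023 + 0.81412×0.86004×0.90605 = -0.335964 + 0.634394 = 0.298430.
Inverse-square distance factor (a/d)² = 1.0533² = 1.109441.
Q̄ = (S₀/π) × 1.109441 × [bracket] = (927/π) × 1.109441 × 0.298430 = 97.70 W/m².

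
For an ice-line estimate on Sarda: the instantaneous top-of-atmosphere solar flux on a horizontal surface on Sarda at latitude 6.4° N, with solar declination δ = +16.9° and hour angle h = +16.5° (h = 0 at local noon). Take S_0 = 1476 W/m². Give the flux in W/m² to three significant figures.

1.39e+03 W/m²

cos θ_z = sin ϕ sin δ + cos ϕ cos δ cos h = 0.032404 + 0.911694 = 0.944098.
Flux = S_0 · cos θ_z = 1476 × 0.944098 = 1393 W/m².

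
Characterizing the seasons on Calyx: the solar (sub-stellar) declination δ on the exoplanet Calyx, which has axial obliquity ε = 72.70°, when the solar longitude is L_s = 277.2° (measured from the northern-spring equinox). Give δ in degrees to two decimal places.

sin δ = sin ε · sin L_s = sin 72.70° × sin 277.2° = -0.947232.
δ = arcsin(-0.947232) = -71.30°.

δ = -71.30°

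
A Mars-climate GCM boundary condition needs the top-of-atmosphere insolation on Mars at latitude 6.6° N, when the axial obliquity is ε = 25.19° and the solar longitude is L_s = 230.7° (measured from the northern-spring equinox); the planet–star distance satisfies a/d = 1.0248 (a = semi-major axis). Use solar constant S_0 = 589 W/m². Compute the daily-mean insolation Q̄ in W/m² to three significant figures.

Solar declination: sin δ = sin ε · sin L_s = sin 25.19° × sin 230.7° = -0.32936, so δ = -19.230°.
cos h₀ = −tan(+6.6°) tan(-19.230°) = 0.0404, h₀ = 1.5304 rad.
Bracket: h₀ sin ϕ sin δ + cos ϕ cos δ sin h₀ = 1.5304×0.11494×-0.32936 + 0.99337×0.94420×0.99919 = -0.057936 + 0.937180 = 0.879244.
Inverse-square distance factor (a/d)² = 1.0248² = 1.050215.
Q̄ = (S_0/π) × 1.050215 × [bracket] = (589/π) × 1.050215 × 0.879244 = 173.1 W/m².

Q̄ ≈ 173 W/m²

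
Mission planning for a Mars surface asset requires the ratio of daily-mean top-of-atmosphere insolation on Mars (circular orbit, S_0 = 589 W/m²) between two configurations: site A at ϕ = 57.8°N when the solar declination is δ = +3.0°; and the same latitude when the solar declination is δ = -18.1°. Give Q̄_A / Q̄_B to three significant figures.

— Configuration A (ϕ=+57.8°):
cos h₀ = −tan(+57.8°) tan(+3.000°) = -0.0832, h₀ = 1.6541 rad.
Bracket: h₀ sin ϕ sin δ + cos ϕ cos δ sin h₀ = 1.6541×0.84619×0.05234 + 0.53288×0.99863×0.99653 = 0.073259 + 0.530303 = 0.603562.
Q̄ = (S_0/π) × [bracket] = (589/π) × 0.603562 = 113.16 W/m².
— Configuration B (ϕ=+57.8°):
cos h₀ = −tan(+57.8°) tan(-18.100°) = 0.5190, h₀ = 1.0251 rad.
Bracket: h₀ sin ϕ sin δ + cos ϕ cos δ sin h₀ = 1.0251×0.84619×-0.31068 + 0.53288×0.95052×0.85476 = -0.269493 + 0.432947 = 0.163454.
Q̄ = (S_0/π) × [bracket] = (589/π) × 0.163454 = 30.645 W/m².
Ratio Q̄_A / Q̄_B = 113.16 / 30.645 = 3.693.

Q̄_A / Q̄_B ≈ 3.69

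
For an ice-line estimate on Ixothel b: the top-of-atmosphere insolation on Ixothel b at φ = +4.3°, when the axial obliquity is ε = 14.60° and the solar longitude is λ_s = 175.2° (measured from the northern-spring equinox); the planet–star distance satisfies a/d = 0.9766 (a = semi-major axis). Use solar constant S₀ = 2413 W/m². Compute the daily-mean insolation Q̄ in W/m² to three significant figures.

Q̄ ≈ 732 W/m²

Solar declination: sin δ = sin ε · sin λ_s = sin 14.60° × sin 175.2° = 0.02109, so δ = +1.209°.
cos H₀ = −tan(+4.3°) tan(+1.209°) = -0.0016, H₀ = 1.5724 rad.
Bracket: H₀ sin φ sin δ + cos φ cos δ sin H₀ = 1.5724×0.07498×0.02109 + 0.99719×0.99978×1.00000 = 0.002486 + 0.996971 = 0.999457.
Inverse-square distance factor (a/d)² = 0.9766² = 0.953748.
Q̄ = (S₀/π) × 0.953748 × [bracket] = (2413/π) × 0.953748 × 0.999457 = 732.2 W/m².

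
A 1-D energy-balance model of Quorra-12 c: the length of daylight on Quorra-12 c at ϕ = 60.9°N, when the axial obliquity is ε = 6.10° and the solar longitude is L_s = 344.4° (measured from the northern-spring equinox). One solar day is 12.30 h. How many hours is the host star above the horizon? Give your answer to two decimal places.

5.95 h

Solar declination: sin δ = sin ε · sin L_s = sin 6.10° × sin 344.4° = -0.02858, so δ = -1.638°.
cos h₀ = −tan ϕ · tan δ = −tan(+60.9°) × tan(-1.638°) = 0.0514, so h₀ = 1.5194 rad = 87.06°.
Daylight = 2h₀/(2π) × 12.30 h = (1.5194/π) × 12.30 = 5.95 h.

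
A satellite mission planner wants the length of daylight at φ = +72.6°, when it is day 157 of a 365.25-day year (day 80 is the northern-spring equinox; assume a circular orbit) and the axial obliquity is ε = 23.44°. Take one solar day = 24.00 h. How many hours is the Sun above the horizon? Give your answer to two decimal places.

24.00 h

Solar longitude: λ_s = 360° × (157 − 80)/365.25 = 75.893°.
sin δ = sin 23.44° × sin 75.893° = 0.38579, so δ = +22.693°.
Sunrise equation: cos H₀ = −tan φ · tan δ = -1.3344 ≤ −1, so the Sun never sets (polar day) and H₀ = π.
Daylight = 2H₀/(2π) × 24.00 h = (3.1416/π) × 24.00 = 24.00 h.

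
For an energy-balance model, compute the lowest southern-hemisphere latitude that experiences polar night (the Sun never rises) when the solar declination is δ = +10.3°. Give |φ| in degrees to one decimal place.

|φ| = 79.7°

Polar night requires cos H₀ = −tan φ tan δ ≥ 1, i.e. tan φ tan δ ≤ −1.
The boundary is |tan φ| · |tan δ| = 1, so |φ| = 90° − |δ| = 90° − 10.3° = 79.7° in the southern hemisphere.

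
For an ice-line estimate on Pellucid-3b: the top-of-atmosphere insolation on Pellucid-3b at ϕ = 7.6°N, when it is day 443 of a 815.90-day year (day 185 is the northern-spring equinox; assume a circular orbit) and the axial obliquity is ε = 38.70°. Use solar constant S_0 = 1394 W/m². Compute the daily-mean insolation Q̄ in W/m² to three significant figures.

Solar longitude: L_s = 360° × (443 − 185)/815.90 = 113.837°.
sin δ = sin 38.70° × sin 113.837° = 0.57191, so δ = +34.883°.
cos h₀ = −tan(+7.6°) tan(+34.883°) = -0.0930, h₀ = 1.6640 rad.
Bracket: h₀ sin ϕ sin δ + cos ϕ cos δ sin h₀ = 1.6640×0.13226×0.57191 + 0.99122×0.82032×0.99566 = 0.125866 + 0.809589 = 0.935455.
Q̄ = (S_0/π) × [bracket] = (1394/π) × 0.935455 = 415.1 W/m².

Q̄ ≈ 415 W/m²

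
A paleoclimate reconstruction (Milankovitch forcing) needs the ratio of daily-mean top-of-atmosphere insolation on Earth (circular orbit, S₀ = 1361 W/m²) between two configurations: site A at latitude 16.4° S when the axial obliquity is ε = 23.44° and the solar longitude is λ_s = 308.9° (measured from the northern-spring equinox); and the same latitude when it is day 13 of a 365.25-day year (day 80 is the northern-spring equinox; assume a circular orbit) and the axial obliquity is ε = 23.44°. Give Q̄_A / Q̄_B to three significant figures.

Q̄_A / Q̄_B ≈ 0.993

— Configuration A (φ=-16.4°):
Solar declination: sin δ = sin ε · sin λ_s = sin 23.44° × sin 308.9° = -0.30958, so δ = -18.034°.
cos H₀ = −tan(-16.4°) tan(-18.034°) = -0.0958, H₀ = 1.6668 rad.
Bracket: H₀ sin φ sin δ + cos φ cos δ sin H₀ = 1.6668×-0.28234×-0.30958 + 0.95931×0.95087×0.99540 = 0.145690 + 0.907983 = 1.053673.
Q̄ = (S₀/π) × [bracket] = (1361/π) × 1.053673 = 456.47 W/m².
— Configuration B (φ=-16.4°):
Solar longitude: λ_s = 360° × (13 − 80)/365.25 = -66.037°, i.e. -66.037° + 360° = 293.963°.
sin δ = sin 23.44° × sin 293.963° = -0.36350, so δ = -21.315°.
cos H₀ = −tan(-16.4°) tan(-21.315°) = -0.1148, H₀ = 1.6859 rad.
Bracket: H₀ sin φ sin δ + cos φ cos δ sin H₀ = 1.6859×-0.28234×-0.36350 + 0.95931×0.93159×0.99338 = 0.173025 + 0.887767 = 1.060792.
Q̄ = (S₀/π) × [bracket] = (1361/π) × 1.060792 = 459.56 W/m².
Ratio Q̄_A / Q̄_B = 456.47 / 459.56 = 0.9933.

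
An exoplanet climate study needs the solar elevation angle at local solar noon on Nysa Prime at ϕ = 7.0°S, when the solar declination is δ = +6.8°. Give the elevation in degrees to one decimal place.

76.2°

At local noon the hour angle is zero, so the zenith angle equals |ϕ − δ| = |-7.0° − (+6.800°)| = 13.800°.
Elevation = 90° − 13.800° = 76.2°.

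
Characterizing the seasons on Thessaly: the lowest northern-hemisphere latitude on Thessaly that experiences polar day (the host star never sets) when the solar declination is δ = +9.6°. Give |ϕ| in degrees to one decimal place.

Polar day requires cos h₀ = −tan ϕ tan δ ≤ −1, i.e. tan ϕ tan δ ≥ 1.
The boundary is |tan ϕ| · |tan δ| = 1, so |ϕ| = 90° − |δ| = 90° − 9.6° = 80.4° in the northern hemisphere.

|ϕ| = 80.4°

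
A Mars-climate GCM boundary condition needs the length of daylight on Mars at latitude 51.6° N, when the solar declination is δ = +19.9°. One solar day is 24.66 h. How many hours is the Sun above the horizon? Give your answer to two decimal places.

16.05 h

cos H₀ = −tan φ · tan δ = −tan(+51.6°) × tan(+19.900°) = -0.4567, so H₀ = 2.0451 rad = 117.18°.
Daylight = 2H₀/(2π) × 24.66 h = (2.0451/π) × 24.66 = 16.05 h.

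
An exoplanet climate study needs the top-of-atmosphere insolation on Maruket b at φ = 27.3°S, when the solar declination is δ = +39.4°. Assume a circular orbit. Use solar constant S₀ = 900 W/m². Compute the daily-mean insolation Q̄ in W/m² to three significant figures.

Q̄ ≈ 83.7 W/m²

cos H₀ = −tan(-27.3°) tan(+39.400°) = 0.4240, H₀ = 1.1330 rad.
Bracket: H₀ sin φ sin δ + cos φ cos δ sin H₀ = 1.1330×-0.45865×0.63473 + 0.88862×0.77273×0.90568 = -0.329838 + 0.621897 = 0.292059.
Q̄ = (S₀/π) × [bracket] = (900/π) × 0.292059 = 83.67 W/m².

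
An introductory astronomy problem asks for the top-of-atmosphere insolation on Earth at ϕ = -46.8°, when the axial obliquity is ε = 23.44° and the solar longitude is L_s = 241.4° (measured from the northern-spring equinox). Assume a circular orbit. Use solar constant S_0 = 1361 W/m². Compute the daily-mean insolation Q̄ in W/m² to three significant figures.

Q̄ ≈ 473 W/m²

Solar declination: sin δ = sin ε · sin L_s = sin 23.44° × sin 241.4° = -0.34925, so δ = -20.442°.
cos h₀ = −tan(-46.8°) tan(-20.442°) = -0.3969, h₀ = 1.9789 rad.
Bracket: h₀ sin ϕ sin δ + cos ϕ cos δ sin h₀ = 1.9789×-0.72897×-0.34925 + 0.68455×0.93703×0.91786 = 0.503814 + 0.588756 = 1.092570.
Q̄ = (S_0/π) × [bracket] = (1361/π) × 1.092570 = 473.3 W/m².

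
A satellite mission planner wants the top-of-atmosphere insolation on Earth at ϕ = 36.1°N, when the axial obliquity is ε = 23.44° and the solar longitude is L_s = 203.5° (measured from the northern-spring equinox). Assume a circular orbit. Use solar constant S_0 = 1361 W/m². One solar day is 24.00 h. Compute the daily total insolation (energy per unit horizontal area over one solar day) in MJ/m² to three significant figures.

24.6 MJ/m²

Solar declination: sin δ = sin ε · sin L_s = sin 23.44° × sin 203.5° = -0.15862, so δ = -9.127°.
cos h₀ = −tan(+36.1°) tan(-9.127°) = 0.1171, h₀ = 1.4534 rad.
Bracket: h₀ sin ϕ sin δ + cos ϕ cos δ sin h₀ = 1.4534×0.58920×-0.15862 + 0.80799×0.98734×0.99311 = -0.135833 + 0.792264 = 0.656431.
Q̄ = (S_0/π) × [bracket] = (1361/π) × 0.656431 = 284.38 W/m².
Daily total = Q̄ × 24.00 h × 3600 s/h = 284.38 × 24.00 × 3600 / 10⁶ = 24.57 MJ/m².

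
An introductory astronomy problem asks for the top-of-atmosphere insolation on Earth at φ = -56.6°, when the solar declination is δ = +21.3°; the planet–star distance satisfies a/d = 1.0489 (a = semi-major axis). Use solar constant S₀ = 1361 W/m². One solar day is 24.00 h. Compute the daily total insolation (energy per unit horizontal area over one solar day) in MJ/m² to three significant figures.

5.32 MJ/m²

cos H₀ = −tan(-56.6°) tan(+21.300°) = 0.5913, H₀ = 0.9381 rad.
Bracket: H₀ sin φ sin δ + cos φ cos δ sin H₀ = 0.9381×-0.83485×0.36325 + 0.55048×0.93169×0.80646 = -0.284488 + 0.413615 = 0.129127.
Inverse-square distance factor (a/d)² = 1.0489² = 1.100191.
Q̄ = (S₀/π) × 1.100191 × [bracket] = (1361/π) × 1.100191 × 0.129127 = 61.545 W/m².
Daily total = Q̄ × 24.00 h × 3600 s/h = 61.545 × 24.00 × 3600 / 10⁶ = 5.317 MJ/m².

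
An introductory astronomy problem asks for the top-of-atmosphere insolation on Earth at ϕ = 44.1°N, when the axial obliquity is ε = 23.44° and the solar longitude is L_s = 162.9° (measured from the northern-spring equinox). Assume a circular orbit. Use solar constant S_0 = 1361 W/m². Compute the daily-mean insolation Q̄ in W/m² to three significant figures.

Solar declination: sin δ = sin ε · sin L_s = sin 23.44° × sin 162.9° = 0.11697, so δ = +6.717°.
cos h₀ = −tan(+44.1°) tan(+6.717°) = -0.1141, h₀ = 1.6852 rad.
Bracket: h₀ sin ϕ sin δ + cos ϕ cos δ sin h₀ = 1.6852×0.69591×0.11697 + 0.71813×0.99314×0.99347 = 0.137176 + 0.708546 = 0.845722.
Q̄ = (S_0/π) × [bracket] = (1361/π) × 0.845722 = 366.4 W/m².

Q̄ ≈ 366 W/m²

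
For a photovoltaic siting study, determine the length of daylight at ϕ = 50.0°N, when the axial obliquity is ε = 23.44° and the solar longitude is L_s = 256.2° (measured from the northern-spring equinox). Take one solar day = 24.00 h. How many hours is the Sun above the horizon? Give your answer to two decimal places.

8.01 h

Solar declination: sin δ = sin ε · sin L_s = sin 23.44° × sin 256.2° = -0.38631, so δ = -22.725°.
cos h₀ = −tan ϕ · tan δ = −tan(+50.0°) × tan(-22.725°) = 0.4991, so h₀ = 1.0482 rad = 60.06°.
Daylight = 2h₀/(2π) × 24.00 h = (1.0482/π) × 24.00 = 8.01 h.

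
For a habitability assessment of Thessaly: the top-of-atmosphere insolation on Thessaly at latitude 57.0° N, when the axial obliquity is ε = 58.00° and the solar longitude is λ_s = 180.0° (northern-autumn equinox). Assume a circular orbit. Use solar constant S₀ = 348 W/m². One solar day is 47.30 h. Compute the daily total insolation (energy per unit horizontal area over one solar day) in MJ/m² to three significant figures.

Solar declination: sin δ = sin ε · sin λ_s = sin 58.00° × sin 180.0° = 0.00000, so δ = +0.000°.
cos H₀ = −tan(+57.0°) tan(+0.000°) = -0.0000, H₀ = 1.5708 rad.
Bracket: H₀ sin φ sin δ + cos φ cos δ sin H₀ = 1.5708×0.83867×0.00000 + 0.54464×1.00000×1.00000 = 0.000000 + 0.544640 = 0.544640.
Q̄ = (S₀/π) × [bracket] = (348/π) × 0.544640 = 60.331 W/m².
Daily total = Q̄ × 47.30 h × 3600 s/h = 60.331 × 47.30 × 3600 / 10⁶ = 10.27 MJ/m².

10.3 MJ/m²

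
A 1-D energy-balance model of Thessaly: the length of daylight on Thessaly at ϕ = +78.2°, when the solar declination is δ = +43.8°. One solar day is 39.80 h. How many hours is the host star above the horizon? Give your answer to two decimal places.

39.80 h

Sunrise equation: cos h₀ = −tan ϕ · tan δ = -4.5903 ≤ −1, so the host star never sets (polar day) and h₀ = π.
Daylight = 2h₀/(2π) × 39.80 h = (3.1416/π) × 39.80 = 39.80 h.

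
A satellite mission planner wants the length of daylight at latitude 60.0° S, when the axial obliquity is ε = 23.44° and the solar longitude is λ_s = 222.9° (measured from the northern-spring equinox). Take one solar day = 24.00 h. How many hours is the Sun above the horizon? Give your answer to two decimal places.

15.89 h

Solar declination: sin δ = sin ε · sin λ_s = sin 23.44° × sin 222.9° = -0.27078, so δ = -15.711°.
cos H₀ = −tan φ · tan δ = −tan(-60.0°) × tan(-15.711°) = -0.4872, so H₀ = 2.0797 rad = 119.16°.
Daylight = 2H₀/(2π) × 24.00 h = (2.0797/π) × 24.00 = 15.89 h.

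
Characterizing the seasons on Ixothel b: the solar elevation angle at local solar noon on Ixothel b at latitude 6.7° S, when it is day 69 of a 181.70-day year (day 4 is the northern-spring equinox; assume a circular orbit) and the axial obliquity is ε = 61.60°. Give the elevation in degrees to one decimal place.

Solar longitude: λ_s = 360° × (69 − 4)/181.70 = 128.784°.
sin δ = sin 61.60° × sin 128.784° = 0.68570, so δ = +43.291°.
At local noon the hour angle is zero, so the zenith angle equals |φ − δ| = |-6.7° − (+43.291°)| = 49.991°.
Elevation = 90° − 49.991° = 40.0°.

40.0°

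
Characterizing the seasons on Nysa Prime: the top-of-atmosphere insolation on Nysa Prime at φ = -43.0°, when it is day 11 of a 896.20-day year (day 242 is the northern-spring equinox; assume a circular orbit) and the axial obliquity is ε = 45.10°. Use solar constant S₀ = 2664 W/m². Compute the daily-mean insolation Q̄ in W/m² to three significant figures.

Solar longitude: λ_s = 360° × (11 − 242)/896.20 = -92.792°, i.e. -92.792° + 360° = 267.208°.
sin δ = sin 45.10° × sin 267.208° = -0.70750, so δ = -45.032°.
cos H₀ = −tan(-43.0°) tan(-45.032°) = -0.9336, H₀ = 2.7750 rad.
Bracket: H₀ sin φ sin δ + cos φ cos δ sin H₀ = 2.7750×-0.68200×-0.70750 + 0.73135×0.70671×0.35845 = 1.338979 + 0.185266 = 1.524245.
Q̄ = (S₀/π) × [bracket] = (2664/π) × 1.524245 = 1293 W/m².

Q̄ ≈ 1.29e+03 W/m²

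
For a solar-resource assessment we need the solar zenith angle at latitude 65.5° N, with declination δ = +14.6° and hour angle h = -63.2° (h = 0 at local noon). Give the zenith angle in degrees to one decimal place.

θ_z = 65.8°

cos θ_z = sin φ sin δ + cos φ cos δ cos h = 0.229373 + 0.180938 = 0.410311.
θ_z = arccos(0.410311) = 65.8°.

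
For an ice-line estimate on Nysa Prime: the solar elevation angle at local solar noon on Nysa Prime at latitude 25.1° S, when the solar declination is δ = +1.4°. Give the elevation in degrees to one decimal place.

At local noon the hour angle is zero, so the zenith angle equals |φ − δ| = |-25.1° − (+1.400°)| = 26.500°.
Elevation = 90° − 26.500° = 63.5°.

63.5°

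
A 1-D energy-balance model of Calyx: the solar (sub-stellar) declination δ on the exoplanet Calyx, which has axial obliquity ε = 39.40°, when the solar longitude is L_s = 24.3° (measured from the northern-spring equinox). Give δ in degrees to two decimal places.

δ = +15.14°

sin δ = sin ε · sin L_s = sin 39.40° × sin 24.3° = 0.261201.
δ = arcsin(0.261201) = +15.14°.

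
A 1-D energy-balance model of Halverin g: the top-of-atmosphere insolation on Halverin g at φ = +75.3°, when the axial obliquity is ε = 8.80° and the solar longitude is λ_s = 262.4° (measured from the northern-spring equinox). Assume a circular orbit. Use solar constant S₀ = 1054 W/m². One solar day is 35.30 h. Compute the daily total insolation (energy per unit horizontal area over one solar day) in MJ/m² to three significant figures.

2.76 MJ/m²

Solar declination: sin δ = sin ε · sin λ_s = sin 8.80° × sin 262.4° = -0.15164, so δ = -8.722°.
cos H₀ = −tan(+75.3°) tan(-8.722°) = 0.5848, H₀ = 0.9462 rad.
Bracket: H₀ sin φ sin δ + cos φ cos δ sin H₀ = 0.9462×0.96727×-0.15164 + 0.25376×0.98844×0.81119 = -0.138786 + 0.203468 = 0.064682.
Q̄ = (S₀/π) × [bracket] = (1054/π) × 0.064682 = 21.701 W/m².
Daily total = Q̄ × 35.30 h × 3600 s/h = 21.701 × 35.30 × 3600 / 10⁶ = 2.758 MJ/m².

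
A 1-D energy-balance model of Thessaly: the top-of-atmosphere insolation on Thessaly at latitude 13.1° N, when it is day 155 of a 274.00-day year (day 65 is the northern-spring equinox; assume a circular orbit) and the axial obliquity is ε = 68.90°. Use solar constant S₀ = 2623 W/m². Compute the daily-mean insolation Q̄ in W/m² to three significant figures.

Solar longitude: λ_s = 360° × (155 − 65)/274.00 = 118.248°.
sin δ = sin 68.90° × sin 118.248° = 0.82184, so δ = +55.270°.
cos H₀ = −tan(+13.1°) tan(+55.270°) = -0.3357, H₀ = 1.9131 rad.
Bracket: H₀ sin φ sin δ + cos φ cos δ sin H₀ = 1.9131×0.22665×0.82184 + 0.97398×0.56971×0.94197 = 0.356353 + 0.522686 = 0.879039.
Q̄ = (S₀/π) × [bracket] = (2623/π) × 0.879039 = 733.9 W/m².

Q̄ ≈ 734 W/m²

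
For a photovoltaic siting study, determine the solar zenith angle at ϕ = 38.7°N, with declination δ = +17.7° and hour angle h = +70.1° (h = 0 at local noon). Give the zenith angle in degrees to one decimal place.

θ_z = 63.7°

cos θ_z = sin ϕ sin δ + cos ϕ cos δ cos h = 0.190094 + 0.253067 = 0.443161.
θ_z = arccos(0.443161) = 63.7°.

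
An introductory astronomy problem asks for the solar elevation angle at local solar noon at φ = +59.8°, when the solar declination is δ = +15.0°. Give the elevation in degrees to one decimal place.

At local noon the hour angle is zero, so the zenith angle equals |φ − δ| = |+59.8° − (+15.000°)| = 44.800°.
Elevation = 90° − 44.800° = 45.2°.

45.2°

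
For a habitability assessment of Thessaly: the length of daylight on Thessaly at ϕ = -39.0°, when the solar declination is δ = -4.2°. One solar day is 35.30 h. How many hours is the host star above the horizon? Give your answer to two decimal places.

18.32 h

cos h₀ = −tan ϕ · tan δ = −tan(-39.0°) × tan(-4.200°) = -0.0595, so h₀ = 1.6303 rad = 93.41°.
Daylight = 2h₀/(2π) × 35.30 h = (1.6303/π) × 35.30 = 18.32 h.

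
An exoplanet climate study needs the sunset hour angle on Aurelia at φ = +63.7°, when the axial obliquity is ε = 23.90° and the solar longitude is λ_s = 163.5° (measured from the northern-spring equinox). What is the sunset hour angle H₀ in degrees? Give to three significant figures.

H₀ = 104°

Solar declination: sin δ = sin ε · sin λ_s = sin 23.90° × sin 163.5° = 0.11507, so δ = +6.607°.
cos H₀ = −tan φ · tan δ = −tan(+63.7°) × tan(+6.607°) = -0.2344, so H₀ = 1.8074 rad = 103.55°.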